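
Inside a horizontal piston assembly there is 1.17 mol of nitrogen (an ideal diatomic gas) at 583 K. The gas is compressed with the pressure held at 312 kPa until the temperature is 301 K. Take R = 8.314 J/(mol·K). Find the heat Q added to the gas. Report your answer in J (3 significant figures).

Isobaric: W = nRΔT = (1.17)(8.314)(-282) = -2743 J.
ΔU = nCᵥΔT with Cᵥ = 5R/2: ΔU = (1.17)(20.79)(-282) = -6858 J.
Q = ΔU + W = -6858 − 2743 = -9601 J.

Q ≈ -9600 J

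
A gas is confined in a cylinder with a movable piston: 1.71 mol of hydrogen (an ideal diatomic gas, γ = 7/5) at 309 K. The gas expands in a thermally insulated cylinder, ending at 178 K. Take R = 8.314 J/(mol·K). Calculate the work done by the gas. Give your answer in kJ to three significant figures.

Adiabatic ⇒ Q = 0, so W_by = −ΔU = nCᵥ(T₁ − T₂).
Cᵥ = 5R/2 = 20.79 J/(mol·K).
W = (1.71)(20.79)(309 − 178) = 4656 J.

W ≈ 4.66 kJ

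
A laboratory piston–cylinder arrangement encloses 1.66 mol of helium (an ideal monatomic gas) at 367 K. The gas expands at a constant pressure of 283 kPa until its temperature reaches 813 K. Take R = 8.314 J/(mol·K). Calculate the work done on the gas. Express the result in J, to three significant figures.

W ≈ -6160 J

Isobaric: W = P ΔV = nR ΔT.
W = (1.66)(8.314)(813 − 367) = 6155 J.
Work on gas = −W_by = -6155 J.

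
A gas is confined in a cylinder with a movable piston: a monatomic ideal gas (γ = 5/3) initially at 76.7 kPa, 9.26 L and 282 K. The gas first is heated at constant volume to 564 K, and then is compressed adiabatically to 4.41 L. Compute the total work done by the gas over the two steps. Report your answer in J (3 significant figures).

Step 1 (isochoric): W = 0 (constant volume).
After step 1: P = 153.4 kPa (V unchanged).
Step 2 (adiabatic): W = (P₁V₁ − P₂V₂)/(γ−1) = (1420 − 2329)/0.667 = -1363 J.
W_total = 0 − 1363 = -1363 J.

W_total ≈ -1360 J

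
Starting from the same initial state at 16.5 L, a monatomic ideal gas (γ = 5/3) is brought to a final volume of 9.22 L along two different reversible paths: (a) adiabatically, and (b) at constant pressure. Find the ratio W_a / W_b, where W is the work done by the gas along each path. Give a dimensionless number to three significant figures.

Path (a) adiabatic: W = P₁V₁(1 − (V₁/V₂)^(γ−1))/(γ−1) → W_a/(P₁V₁) = -0.711.
Path (b) isobaric: W = P₁(V₂ − V₁) → W_b/(P₁V₁) = -0.4412.
W_a / W_b = -0.711 / -0.4412 = 1.612.

W_a / W_b ≈ 1.61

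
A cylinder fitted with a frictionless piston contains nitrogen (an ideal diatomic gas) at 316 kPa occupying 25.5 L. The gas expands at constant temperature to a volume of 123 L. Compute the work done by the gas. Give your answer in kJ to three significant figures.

Isothermal: W = nRT ln(V₂/V₁) = P₁V₁ ln(V₂/V₁).
P₁V₁ = (316 kPa)(25.5 L) = 8058 J.
W = 8058 × ln(123/25.5) = 8058 × 1.574
W_by_gas = 12679 J.

W ≈ 12.7 kJ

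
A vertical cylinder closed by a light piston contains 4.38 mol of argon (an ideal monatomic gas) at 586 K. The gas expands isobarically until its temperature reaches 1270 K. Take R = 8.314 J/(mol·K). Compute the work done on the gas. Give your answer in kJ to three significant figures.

W ≈ -24.9 kJ

Isobaric: W = P ΔV = nR ΔT.
W = (4.38)(8.314)(1270 − 586) = 24908 J.
Work on gas = −W_by = -24908 J.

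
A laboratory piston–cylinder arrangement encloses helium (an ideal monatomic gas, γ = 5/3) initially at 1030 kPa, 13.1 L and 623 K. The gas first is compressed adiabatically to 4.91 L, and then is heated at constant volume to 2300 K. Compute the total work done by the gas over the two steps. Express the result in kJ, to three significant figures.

Step 1 (adiabatic): W = (P₁V₁ − P₂V₂)/(γ−1) = (13493 − 25956)/0.667 = -18694 J.
Step 2 (isochoric): W = 0 (constant volume).
W_total = -18694 + 0 = -18694 J.

W_total ≈ -18.7 kJ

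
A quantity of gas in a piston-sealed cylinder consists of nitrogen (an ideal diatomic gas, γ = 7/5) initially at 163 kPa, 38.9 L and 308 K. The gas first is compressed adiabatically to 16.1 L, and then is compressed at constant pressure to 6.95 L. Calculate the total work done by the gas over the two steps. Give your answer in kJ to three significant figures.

W_total ≈ -11.8 kJ

Step 1 (adiabatic): W = (P₁V₁ − P₂V₂)/(γ−1) = (6341 − 9024)/0.4 = -6708 J.
After step 1: P = 560.5 kPa, V = 16.1 L, T = 438.3 K.
Step 2 (isobaric): W = PΔV = (560.5 kPa)(6.95 − 16.1 L) = -5128 J.
W_total = -6708 − 5128 = -11836 J.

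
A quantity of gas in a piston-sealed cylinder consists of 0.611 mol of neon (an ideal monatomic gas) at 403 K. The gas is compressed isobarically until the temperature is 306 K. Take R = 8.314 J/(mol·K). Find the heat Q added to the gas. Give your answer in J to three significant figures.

Q ≈ -1230 J

Isobaric: W = nRΔT = (0.611)(8.314)(-97) = -492.7 J.
ΔU = nCᵥΔT with Cᵥ = 3R/2: ΔU = (0.611)(12.47)(-97) = -739.1 J.
Q = ΔU + W = -739.1 − 492.7 = -1232 J.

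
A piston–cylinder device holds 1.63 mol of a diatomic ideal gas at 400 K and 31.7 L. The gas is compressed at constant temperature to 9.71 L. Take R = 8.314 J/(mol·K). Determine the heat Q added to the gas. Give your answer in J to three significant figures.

Isothermal ⇒ ΔU = 0, so Q = W = nRT ln(V₂/V₁).
Q = (1.63)(8.314)(400) ln(9.71/31.7) = 5421 × -1.183 = -6414 J.

Q ≈ -6410 J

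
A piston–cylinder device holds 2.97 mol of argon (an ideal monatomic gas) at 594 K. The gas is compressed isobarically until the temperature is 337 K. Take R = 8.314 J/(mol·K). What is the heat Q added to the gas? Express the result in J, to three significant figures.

Isobaric: W = nRΔT = (2.97)(8.314)(-257) = -6346 J.
ΔU = nCᵥΔT with Cᵥ = 3R/2: ΔU = (2.97)(12.47)(-257) = -9519 J.
Q = ΔU + W = -9519 − 6346 = -15865 J.

Q ≈ -15900 J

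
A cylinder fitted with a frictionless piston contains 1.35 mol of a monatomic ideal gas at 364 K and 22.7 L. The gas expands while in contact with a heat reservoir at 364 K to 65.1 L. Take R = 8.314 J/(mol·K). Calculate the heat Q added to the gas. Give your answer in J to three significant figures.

Q ≈ 4300 J

Isothermal ⇒ ΔU = 0, so Q = W = nRT ln(V₂/V₁).
Q = (1.35)(8.314)(364) ln(65.1/22.7) = 4085 × 1.054 = 4304 J.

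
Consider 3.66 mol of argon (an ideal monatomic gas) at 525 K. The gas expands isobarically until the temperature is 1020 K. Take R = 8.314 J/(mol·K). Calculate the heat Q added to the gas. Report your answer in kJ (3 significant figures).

Q ≈ 37.7 kJ

Isobaric: W = nRΔT = (3.66)(8.314)(495) = 15062 J.
ΔU = nCᵥΔT with Cᵥ = 3R/2: ΔU = (3.66)(12.47)(495) = 22594 J.
Q = ΔU + W = 22594 + 15062 = 37656 J.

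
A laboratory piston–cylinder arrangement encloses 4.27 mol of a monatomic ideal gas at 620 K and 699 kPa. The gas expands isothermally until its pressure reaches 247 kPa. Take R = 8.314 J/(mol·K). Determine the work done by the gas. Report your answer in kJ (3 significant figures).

Isothermal process: W = nRT ln(V₂/V₁) = nRT ln(P₁/P₂).
W = (4.27)(8.314)(620) × ln(699/247)
  = 22010 × ln(2.83) = 22010 × 1.04
W_by_gas = 22897 J.

W ≈ 22.9 kJ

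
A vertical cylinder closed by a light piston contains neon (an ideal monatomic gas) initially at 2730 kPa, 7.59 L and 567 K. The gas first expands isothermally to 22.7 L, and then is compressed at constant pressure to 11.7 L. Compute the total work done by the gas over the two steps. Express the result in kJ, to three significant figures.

W_total ≈ 12.7 kJ

Step 1 (isothermal): W = P₁V₁ ln(V₂/V₁) = (20721) ln(22.7/7.59) = 22700 J.
After step 1: P = 912.8 kPa, V = 22.7 L, T = 567 K.
Step 2 (isobaric): W = PΔV = (912.8 kPa)(11.7 − 22.7 L) = -10041 J.
W_total = 22700 − 10041 = 12659 J.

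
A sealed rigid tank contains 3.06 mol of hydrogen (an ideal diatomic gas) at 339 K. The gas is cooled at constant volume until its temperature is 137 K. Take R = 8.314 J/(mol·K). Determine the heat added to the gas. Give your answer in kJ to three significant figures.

Q ≈ -12.8 kJ

Constant volume ⇒ W = 0, so Q = ΔU = nCᵥΔT with Cᵥ = 5R/2 = 20.79 J/(mol·K).
ΔU = (3.06)(20.79)(137 − 339) = -12848 J.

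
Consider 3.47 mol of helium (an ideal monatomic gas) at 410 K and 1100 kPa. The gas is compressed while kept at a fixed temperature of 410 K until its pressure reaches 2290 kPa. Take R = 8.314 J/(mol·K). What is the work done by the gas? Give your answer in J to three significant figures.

Isothermal process: W = nRT ln(V₂/V₁) = nRT ln(P₁/P₂).
W = (3.47)(8.314)(410) × ln(1100/2290)
  = 11828 × ln(0.4803) = 11828 × -0.7332
W_by_gas = -8673 J.

W ≈ -8670 J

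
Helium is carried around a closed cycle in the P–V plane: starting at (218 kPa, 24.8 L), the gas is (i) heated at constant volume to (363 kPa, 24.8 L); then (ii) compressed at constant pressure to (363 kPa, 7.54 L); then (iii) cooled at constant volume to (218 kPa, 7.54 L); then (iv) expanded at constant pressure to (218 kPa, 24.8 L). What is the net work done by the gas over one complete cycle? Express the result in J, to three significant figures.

Constant-volume legs do no work.
W(ii) = (363)(7.54 − 24.8) = -6265 J; W(iv) = (218)(24.8 − 7.54) = 3763 J.
W_net = -6265 + 3763 = -2503 J (the counter-clockwise enclosed area).

W_net ≈ -2500 J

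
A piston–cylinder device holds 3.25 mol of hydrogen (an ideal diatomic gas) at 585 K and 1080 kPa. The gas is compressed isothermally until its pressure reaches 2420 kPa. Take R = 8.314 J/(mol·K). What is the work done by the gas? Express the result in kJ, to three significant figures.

W ≈ -12.8 kJ

Isothermal process: W = nRT ln(V₂/V₁) = nRT ln(P₁/P₂).
W = (3.25)(8.314)(585) × ln(1080/2420)
  = 15807 × ln(0.4463) = 15807 × -0.8068
W_by_gas = -12753 J.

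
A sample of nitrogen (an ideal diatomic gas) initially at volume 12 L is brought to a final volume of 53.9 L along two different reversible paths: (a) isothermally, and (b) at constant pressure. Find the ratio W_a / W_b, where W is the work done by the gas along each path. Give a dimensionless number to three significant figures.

W_a / W_b ≈ 0.430

Path (a) isothermal: W = P₁V₁ ln(V₂/V₁) → W_a/(P₁V₁) = 1.502.
Path (b) isobaric: W = P₁(V₂ − V₁) → W_b/(P₁V₁) = 3.492.
W_a / W_b = 1.502 / 3.492 = 0.4302.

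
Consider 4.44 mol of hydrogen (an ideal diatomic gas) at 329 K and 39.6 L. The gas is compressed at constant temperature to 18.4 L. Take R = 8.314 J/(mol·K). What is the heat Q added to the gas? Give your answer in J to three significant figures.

Q ≈ -9310 J

Isothermal ⇒ ΔU = 0, so Q = W = nRT ln(V₂/V₁).
Q = (4.44)(8.314)(329) ln(18.4/39.6) = 12145 × -0.7665 = -9309 J.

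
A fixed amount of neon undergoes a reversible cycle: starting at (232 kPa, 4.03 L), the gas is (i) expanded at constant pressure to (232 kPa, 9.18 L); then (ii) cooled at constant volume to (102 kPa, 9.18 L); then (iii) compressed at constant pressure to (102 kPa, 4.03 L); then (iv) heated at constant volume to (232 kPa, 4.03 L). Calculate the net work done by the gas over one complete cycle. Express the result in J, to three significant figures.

Constant-volume legs do no work.
W(i) = (232)(9.18 − 4.03) = 1195 J; W(iii) = (102)(4.03 − 9.18) = -525.3 J.
W_net = 1195 − 525.3 = 669.5 J (the clockwise enclosed area).

W_net ≈ 670 J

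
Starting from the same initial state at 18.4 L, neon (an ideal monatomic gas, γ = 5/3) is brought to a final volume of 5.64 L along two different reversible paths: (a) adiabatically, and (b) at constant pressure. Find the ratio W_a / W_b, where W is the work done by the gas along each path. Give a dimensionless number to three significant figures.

Path (a) adiabatic: W = P₁V₁(1 − (V₁/V₂)^(γ−1))/(γ−1) → W_a/(P₁V₁) = -1.8.
Path (b) isobaric: W = P₁(V₂ − V₁) → W_b/(P₁V₁) = -0.6935.
W_a / W_b = -1.8 / -0.6935 = 2.595.

W_a / W_b ≈ 2.59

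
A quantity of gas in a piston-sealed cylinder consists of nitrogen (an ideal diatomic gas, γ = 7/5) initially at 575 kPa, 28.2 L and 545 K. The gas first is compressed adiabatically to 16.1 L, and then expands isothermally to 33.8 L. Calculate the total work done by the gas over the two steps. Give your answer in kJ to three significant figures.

Step 1 (adiabatic): W = (P₁V₁ − P₂V₂)/(γ−1) = (16215 − 20290)/0.4 = -10188 J.
After step 1: P = 1260 kPa, V = 16.1 L, T = 682 K.
Step 2 (isothermal): W = P₁V₁ ln(V₂/V₁) = (20290) ln(33.8/16.1) = 15048 J.
W_total = -10188 + 15048 = 4860 J.

W_total ≈ 4.86 kJ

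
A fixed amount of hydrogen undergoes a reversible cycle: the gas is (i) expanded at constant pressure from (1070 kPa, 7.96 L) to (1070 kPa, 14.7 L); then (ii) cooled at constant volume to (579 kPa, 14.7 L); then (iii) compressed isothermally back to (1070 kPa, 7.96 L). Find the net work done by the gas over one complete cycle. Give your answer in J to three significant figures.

Leg (i): W = PΔV = (1070)(14.7 − 7.96) = 7212 J.
Leg (ii): W = 0.
Leg (iii): W = PᵢVᵢ ln(V_f/Vᵢ) = (8511) ln(7.96/14.7) = -5221 J.
W_net = 7212 − 5221 = 1991 J.

W_net ≈ 1990 J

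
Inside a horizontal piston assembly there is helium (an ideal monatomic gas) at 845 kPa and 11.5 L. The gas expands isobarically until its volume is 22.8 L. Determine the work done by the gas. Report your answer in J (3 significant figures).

Isobaric: W = P ΔV.
W = (845 kPa)(22.8 − 11.5 L) = (845)(11.3) = 9548 J.

W ≈ 9550 J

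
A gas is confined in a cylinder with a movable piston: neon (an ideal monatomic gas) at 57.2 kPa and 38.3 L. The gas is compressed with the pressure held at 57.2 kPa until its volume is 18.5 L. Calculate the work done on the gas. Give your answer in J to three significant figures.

Isobaric: W = P ΔV.
W = (57.2 kPa)(18.5 − 38.3 L) = (57.2)(-19.8) = -1133 J.
Work on gas = −W_by = 1133 J.

W ≈ 1130 J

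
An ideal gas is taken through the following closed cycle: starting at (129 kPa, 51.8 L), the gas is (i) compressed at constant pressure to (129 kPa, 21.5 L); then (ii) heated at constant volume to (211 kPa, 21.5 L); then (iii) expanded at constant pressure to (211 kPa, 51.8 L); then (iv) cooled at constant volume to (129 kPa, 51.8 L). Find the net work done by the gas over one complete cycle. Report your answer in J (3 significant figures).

W_net ≈ 2480 J

Constant-volume legs do no work.
W(i) = (129)(21.5 − 51.8) = -3909 J; W(iii) = (211)(51.8 − 21.5) = 6393 J.
W_net = -3909 + 6393 = 2485 J (the clockwise enclosed area).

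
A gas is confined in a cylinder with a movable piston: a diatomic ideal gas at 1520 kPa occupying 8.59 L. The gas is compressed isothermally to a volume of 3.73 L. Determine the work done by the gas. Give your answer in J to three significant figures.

Isothermal: W = nRT ln(V₂/V₁) = P₁V₁ ln(V₂/V₁).
P₁V₁ = (1520 kPa)(8.59 L) = 13057 J.
W = 13057 × ln(3.73/8.59) = 13057 × -0.8342
W_by_gas = -10892 J.

W ≈ -10900 J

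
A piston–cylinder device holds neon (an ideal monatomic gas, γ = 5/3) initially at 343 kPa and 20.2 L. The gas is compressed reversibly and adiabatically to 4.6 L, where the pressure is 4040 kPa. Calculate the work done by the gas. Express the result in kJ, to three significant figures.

W ≈ -17.5 kJ

Adiabatic: W = (P₁V₁ − P₂V₂)/(γ − 1) with γ = 5/3.
P₁V₁ = 6929 J, P₂V₂ = 18584 J.
W = (6929 − 18584) / 0.6667 = -17483 J.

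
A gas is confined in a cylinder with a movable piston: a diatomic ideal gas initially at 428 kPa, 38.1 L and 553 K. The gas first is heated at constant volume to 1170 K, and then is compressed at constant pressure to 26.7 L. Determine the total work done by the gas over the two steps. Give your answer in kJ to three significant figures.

W_total ≈ -10.3 kJ

Step 1 (isochoric): W = 0 (constant volume).
After step 1: P = 905.5 kPa (V unchanged).
Step 2 (isobaric): W = PΔV = (905.5 kPa)(26.7 − 38.1 L) = -10323 J.
W_total = 0 − 10323 = -10323 J.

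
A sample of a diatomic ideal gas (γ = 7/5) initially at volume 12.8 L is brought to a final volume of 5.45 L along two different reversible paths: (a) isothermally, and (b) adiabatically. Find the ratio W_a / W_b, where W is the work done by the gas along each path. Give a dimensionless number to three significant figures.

Path (a) isothermal: W = P₁V₁ ln(V₂/V₁) → W_a/(P₁V₁) = -0.8538.
Path (b) adiabatic: W = P₁V₁(1 − (V₁/V₂)^(γ−1))/(γ−1) → W_b/(P₁V₁) = -1.018.
W_a / W_b = -0.8538 / -1.018 = 0.8389.

W_a / W_b ≈ 0.839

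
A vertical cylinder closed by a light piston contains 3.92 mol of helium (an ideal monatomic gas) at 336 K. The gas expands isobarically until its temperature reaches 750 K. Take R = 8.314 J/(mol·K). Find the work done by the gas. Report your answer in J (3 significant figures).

W ≈ 13500 J

Isobaric: W = P ΔV = nR ΔT.
W = (3.92)(8.314)(750 − 336) = 13493 J.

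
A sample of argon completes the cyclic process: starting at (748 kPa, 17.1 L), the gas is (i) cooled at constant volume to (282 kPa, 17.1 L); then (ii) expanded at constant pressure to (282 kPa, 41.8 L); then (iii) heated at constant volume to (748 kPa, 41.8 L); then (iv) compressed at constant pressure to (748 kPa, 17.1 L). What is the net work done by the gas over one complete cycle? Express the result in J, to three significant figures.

Constant-volume legs do no work.
W(ii) = (282)(41.8 − 17.1) = 6965 J; W(iv) = (748)(17.1 − 41.8) = -18476 J.
W_net = 6965 − 18476 = -11510 J (the counter-clockwise enclosed area).

W_net ≈ -11500 J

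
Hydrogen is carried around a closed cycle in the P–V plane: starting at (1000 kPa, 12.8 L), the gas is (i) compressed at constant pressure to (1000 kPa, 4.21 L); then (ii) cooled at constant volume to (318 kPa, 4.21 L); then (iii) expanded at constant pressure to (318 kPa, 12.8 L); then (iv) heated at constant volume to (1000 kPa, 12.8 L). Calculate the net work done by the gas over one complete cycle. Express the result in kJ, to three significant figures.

Constant-volume legs do no work.
W(i) = (1000)(4.21 − 12.8) = -8590 J; W(iii) = (318)(12.8 − 4.21) = 2732 J.
W_net = -8590 + 2732 = -5858 J (the counter-clockwise enclosed area).

W_net ≈ -5.86 kJ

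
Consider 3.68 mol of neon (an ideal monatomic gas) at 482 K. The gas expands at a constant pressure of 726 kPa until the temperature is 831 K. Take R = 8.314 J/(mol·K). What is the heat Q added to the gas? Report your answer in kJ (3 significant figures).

Isobaric: W = nRΔT = (3.68)(8.314)(349) = 10678 J.
ΔU = nCᵥΔT with Cᵥ = 3R/2: ΔU = (3.68)(12.47)(349) = 16017 J.
Q = ΔU + W = 16017 + 10678 = 26695 J.

Q ≈ 26.7 kJ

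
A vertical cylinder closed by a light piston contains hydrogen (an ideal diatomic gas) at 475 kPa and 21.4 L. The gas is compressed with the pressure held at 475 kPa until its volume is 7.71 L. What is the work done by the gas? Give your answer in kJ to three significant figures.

W ≈ -6.50 kJ

Isobaric: W = P ΔV.
W = (475 kPa)(7.71 − 21.4 L) = (475)(-13.69) = -6503 J.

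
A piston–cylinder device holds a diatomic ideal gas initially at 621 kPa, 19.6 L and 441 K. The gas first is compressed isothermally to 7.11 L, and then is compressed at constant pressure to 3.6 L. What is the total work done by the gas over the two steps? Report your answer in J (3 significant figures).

Step 1 (isothermal): W = P₁V₁ ln(V₂/V₁) = (12172) ln(7.11/19.6) = -12342 J.
After step 1: P = 1712 kPa, V = 7.11 L, T = 441 K.
Step 2 (isobaric): W = PΔV = (1712 kPa)(3.6 − 7.11 L) = -6009 J.
W_total = -12342 − 6009 = -18351 J.

W_total ≈ -18400 J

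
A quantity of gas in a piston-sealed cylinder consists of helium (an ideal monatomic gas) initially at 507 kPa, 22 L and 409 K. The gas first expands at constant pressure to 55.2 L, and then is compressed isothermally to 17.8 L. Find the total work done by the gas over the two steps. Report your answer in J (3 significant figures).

Step 1 (isobaric): W = PΔV = (507 kPa)(55.2 − 22 L) = 16832 J.
After step 1: P = 507 kPa, V = 55.2 L, T = 1026 K.
Step 2 (isothermal): W = P₁V₁ ln(V₂/V₁) = (27986) ln(17.8/55.2) = -31674 J.
W_total = 16832 − 31674 = -14842 J.

W_total ≈ -14800 J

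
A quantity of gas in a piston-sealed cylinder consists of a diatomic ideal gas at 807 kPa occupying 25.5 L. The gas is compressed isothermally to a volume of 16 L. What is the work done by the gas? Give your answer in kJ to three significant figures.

W ≈ -9.59 kJ

Isothermal: W = nRT ln(V₂/V₁) = P₁V₁ ln(V₂/V₁).
P₁V₁ = (807 kPa)(25.5 L) = 20578 J.
W = 20578 × ln(16/25.5) = 20578 × -0.4661
W_by_gas = -9591 J.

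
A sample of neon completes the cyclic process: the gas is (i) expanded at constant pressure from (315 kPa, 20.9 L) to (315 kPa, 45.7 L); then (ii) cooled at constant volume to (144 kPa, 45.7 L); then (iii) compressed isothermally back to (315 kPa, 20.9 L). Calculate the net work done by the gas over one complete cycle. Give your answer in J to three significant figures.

W_net ≈ 2660 J

Leg (i): W = PΔV = (315)(45.7 − 20.9) = 7812 J.
Leg (ii): W = 0.
Leg (iii): W = PᵢVᵢ ln(V_f/Vᵢ) = (6581) ln(20.9/45.7) = -5148 J.
W_net = 7812 − 5148 = 2664 J.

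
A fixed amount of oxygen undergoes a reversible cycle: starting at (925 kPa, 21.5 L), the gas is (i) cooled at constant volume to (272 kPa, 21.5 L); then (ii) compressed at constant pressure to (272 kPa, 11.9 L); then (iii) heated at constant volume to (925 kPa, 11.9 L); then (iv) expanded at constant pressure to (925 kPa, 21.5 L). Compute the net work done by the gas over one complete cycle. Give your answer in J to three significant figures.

Constant-volume legs do no work.
W(ii) = (272)(11.9 − 21.5) = -2611 J; W(iv) = (925)(21.5 − 11.9) = 8880 J.
W_net = -2611 + 8880 = 6269 J (the clockwise enclosed area).

W_net ≈ 6270 J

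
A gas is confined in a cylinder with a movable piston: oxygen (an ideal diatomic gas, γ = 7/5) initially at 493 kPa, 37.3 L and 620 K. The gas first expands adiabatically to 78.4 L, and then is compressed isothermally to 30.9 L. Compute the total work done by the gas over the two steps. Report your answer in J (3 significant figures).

Step 1 (adiabatic): W = (P₁V₁ − P₂V₂)/(γ−1) = (18389 − 13662)/0.4 = 11817 J.
After step 1: P = 174.3 kPa, V = 78.4 L, T = 460.6 K.
Step 2 (isothermal): W = P₁V₁ ln(V₂/V₁) = (13662) ln(30.9/78.4) = -12720 J.
W_total = 11817 − 12720 = -902.8 J.

W_total ≈ -903 J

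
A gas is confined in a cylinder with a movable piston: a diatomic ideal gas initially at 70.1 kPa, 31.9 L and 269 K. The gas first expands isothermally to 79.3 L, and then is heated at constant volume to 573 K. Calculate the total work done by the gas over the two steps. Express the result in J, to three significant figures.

W_total ≈ 2040 J

Step 1 (isothermal): W = P₁V₁ ln(V₂/V₁) = (2236) ln(79.3/31.9) = 2036 J.
Step 2 (isochoric): W = 0 (constant volume).
W_total = 2036 + 0 = 2036 J.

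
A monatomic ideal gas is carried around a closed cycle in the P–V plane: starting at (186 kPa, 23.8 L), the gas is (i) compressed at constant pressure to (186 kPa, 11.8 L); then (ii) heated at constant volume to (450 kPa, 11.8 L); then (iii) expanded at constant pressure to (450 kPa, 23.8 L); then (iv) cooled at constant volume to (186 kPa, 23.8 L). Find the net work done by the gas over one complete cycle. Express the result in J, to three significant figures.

Constant-volume legs do no work.
W(i) = (186)(11.8 − 23.8) = -2232 J; W(iii) = (450)(23.8 − 11.8) = 5400 J.
W_net = -2232 + 5400 = 3168 J (the clockwise enclosed area).

W_net ≈ 3170 J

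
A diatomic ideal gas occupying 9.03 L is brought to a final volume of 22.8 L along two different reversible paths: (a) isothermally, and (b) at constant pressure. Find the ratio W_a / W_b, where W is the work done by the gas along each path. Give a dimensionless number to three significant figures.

Path (a) isothermal: W = P₁V₁ ln(V₂/V₁) → W_a/(P₁V₁) = 0.9262.
Path (b) isobaric: W = P₁(V₂ − V₁) → W_b/(P₁V₁) = 1.525.
W_a / W_b = 0.9262 / 1.525 = 0.6074.

W_a / W_b ≈ 0.607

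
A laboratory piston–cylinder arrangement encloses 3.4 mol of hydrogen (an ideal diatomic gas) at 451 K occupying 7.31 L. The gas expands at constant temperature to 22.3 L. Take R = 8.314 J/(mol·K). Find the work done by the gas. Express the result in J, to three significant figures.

Isothermal: W = nRT ln(V₂/V₁).
W = (3.4)(8.314)(451) × ln(22.3/7.31)
  = 12749 × 1.115
W_by_gas = 14219 J.

W ≈ 14200 J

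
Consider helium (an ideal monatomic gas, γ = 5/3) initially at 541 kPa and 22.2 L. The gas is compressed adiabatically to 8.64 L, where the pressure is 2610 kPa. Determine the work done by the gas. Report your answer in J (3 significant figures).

Adiabatic: W = (P₁V₁ − P₂V₂)/(γ − 1) with γ = 5/3.
P₁V₁ = 12010 J, P₂V₂ = 22550 J.
W = (12010 − 22550) / 0.6667 = -15810 J.

W ≈ -15800 J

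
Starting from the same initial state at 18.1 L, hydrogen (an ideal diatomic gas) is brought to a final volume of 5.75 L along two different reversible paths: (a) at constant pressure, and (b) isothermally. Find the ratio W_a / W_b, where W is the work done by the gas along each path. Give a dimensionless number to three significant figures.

W_a / W_b ≈ 0.595

Path (a) isobaric: W = P₁(V₂ − V₁) → W_a/(P₁V₁) = -0.6823.
Path (b) isothermal: W = P₁V₁ ln(V₂/V₁) → W_b/(P₁V₁) = -1.147.
W_a / W_b = -0.6823 / -1.147 = 0.595.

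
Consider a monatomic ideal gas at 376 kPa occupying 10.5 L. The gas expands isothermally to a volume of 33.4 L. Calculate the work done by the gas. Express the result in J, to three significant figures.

W ≈ 4570 J

Isothermal: W = nRT ln(V₂/V₁) = P₁V₁ ln(V₂/V₁).
P₁V₁ = (376 kPa)(10.5 L) = 3948 J.
W = 3948 × ln(33.4/10.5) = 3948 × 1.157
W_by_gas = 4569 J.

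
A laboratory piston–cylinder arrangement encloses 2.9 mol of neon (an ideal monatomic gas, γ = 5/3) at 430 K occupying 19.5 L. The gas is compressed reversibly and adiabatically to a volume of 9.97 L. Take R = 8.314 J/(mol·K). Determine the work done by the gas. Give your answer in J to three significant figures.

Adiabatic: TV^(γ−1) = const with γ = 5/3.
T₂ = T₁ (V₁/V₂)^(γ−1) = 430 × (19.5/9.97)^0.667 = 430 × 1.564 = 672.5 K.
W_by = nCᵥ(T₁ − T₂) = (2.9)(12.47)(430 − 672.5) = -8770 J.

W ≈ -8770 J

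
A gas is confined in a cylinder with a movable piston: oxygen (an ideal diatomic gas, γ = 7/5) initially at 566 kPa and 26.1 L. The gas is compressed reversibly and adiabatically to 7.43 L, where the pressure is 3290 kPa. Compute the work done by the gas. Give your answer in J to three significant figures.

Adiabatic: W = (P₁V₁ − P₂V₂)/(γ − 1) with γ = 7/5.
P₁V₁ = 14773 J, P₂V₂ = 24445 J.
W = (14773 − 24445) / 0.4 = -24180 J.

W ≈ -24200 J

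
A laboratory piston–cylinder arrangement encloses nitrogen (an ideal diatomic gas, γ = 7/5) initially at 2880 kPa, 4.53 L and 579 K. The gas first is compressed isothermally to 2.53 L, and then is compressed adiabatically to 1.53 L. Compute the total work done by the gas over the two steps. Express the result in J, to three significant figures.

Step 1 (isothermal): W = P₁V₁ ln(V₂/V₁) = (13046) ln(2.53/4.53) = -7600 J.
After step 1: P = 5157 kPa, V = 2.53 L, T = 579 K.
Step 2 (adiabatic): W = (P₁V₁ − P₂V₂)/(γ−1) = (13046 − 15954)/0.4 = -7268 J.
W_total = -7600 − 7268 = -14868 J.

W_total ≈ -14900 J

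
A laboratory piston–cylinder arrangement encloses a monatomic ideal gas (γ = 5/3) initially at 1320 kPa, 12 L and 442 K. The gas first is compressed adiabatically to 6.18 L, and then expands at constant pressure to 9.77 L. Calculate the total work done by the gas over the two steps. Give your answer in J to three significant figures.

W_total ≈ 1100 J

Step 1 (adiabatic): W = (P₁V₁ − P₂V₂)/(γ−1) = (15840 − 24654)/0.667 = -13221 J.
After step 1: P = 3989 kPa, V = 6.18 L, T = 687.9 K.
Step 2 (isobaric): W = PΔV = (3989 kPa)(9.77 − 6.18 L) = 14322 J.
W_total = -13221 + 14322 = 1101 J.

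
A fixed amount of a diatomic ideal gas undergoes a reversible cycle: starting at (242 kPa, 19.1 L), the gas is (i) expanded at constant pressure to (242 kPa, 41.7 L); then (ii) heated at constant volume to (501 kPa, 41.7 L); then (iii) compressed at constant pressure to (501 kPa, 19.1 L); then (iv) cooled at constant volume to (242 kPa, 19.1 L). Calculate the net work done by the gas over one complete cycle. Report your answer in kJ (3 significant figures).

W_net ≈ -5.85 kJ

Constant-volume legs do no work.
W(i) = (242)(41.7 − 19.1) = 5469 J; W(iii) = (501)(19.1 − 41.7) = -11323 J.
W_net = 5469 − 11323 = -5853 J (the counter-clockwise enclosed area).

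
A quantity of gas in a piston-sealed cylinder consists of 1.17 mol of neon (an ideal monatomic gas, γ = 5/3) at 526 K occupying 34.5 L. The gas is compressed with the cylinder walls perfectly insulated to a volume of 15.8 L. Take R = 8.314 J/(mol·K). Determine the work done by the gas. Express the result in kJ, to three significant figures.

W ≈ -5.24 kJ

Adiabatic: TV^(γ−1) = const with γ = 5/3.
T₂ = T₁ (V₁/V₂)^(γ−1) = 526 × (34.5/15.8)^0.667 = 526 × 1.683 = 885.3 K.
W_by = nCᵥ(T₁ − T₂) = (1.17)(12.47)(526 − 885.3) = -5243 J.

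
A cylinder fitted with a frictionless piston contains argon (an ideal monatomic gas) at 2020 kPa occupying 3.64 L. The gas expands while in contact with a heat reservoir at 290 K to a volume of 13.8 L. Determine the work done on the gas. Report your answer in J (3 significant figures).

Isothermal: W = nRT ln(V₂/V₁) = P₁V₁ ln(V₂/V₁).
P₁V₁ = (2020 kPa)(3.64 L) = 7353 J.
W = 7353 × ln(13.8/3.64) = 7353 × 1.333
W_by_gas = 9799 J; work on gas = −W_by = -9799 J.

W ≈ -9800 J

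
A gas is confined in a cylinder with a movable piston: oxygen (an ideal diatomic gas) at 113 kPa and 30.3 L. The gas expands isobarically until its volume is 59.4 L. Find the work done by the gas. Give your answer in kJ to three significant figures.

Isobaric: W = P ΔV.
W = (113 kPa)(59.4 − 30.3 L) = (113)(29.1) = 3288 J.

W ≈ 3.29 kJ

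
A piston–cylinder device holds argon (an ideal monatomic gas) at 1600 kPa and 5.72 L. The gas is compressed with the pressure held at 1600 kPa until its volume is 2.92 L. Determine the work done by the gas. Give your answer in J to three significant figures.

W ≈ -4480 J

Isobaric: W = P ΔV.
W = (1600 kPa)(2.92 − 5.72 L) = (1600)(-2.8) = -4480 J.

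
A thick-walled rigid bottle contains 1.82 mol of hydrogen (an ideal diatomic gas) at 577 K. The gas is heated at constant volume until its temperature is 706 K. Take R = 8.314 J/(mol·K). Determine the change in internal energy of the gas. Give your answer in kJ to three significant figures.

ΔU ≈ 4.88 kJ

Constant volume ⇒ W = 0, so Q = ΔU = nCᵥΔT with Cᵥ = 5R/2 = 20.79 J/(mol·K).
ΔU = (1.82)(20.79)(706 − 577) = 4880 J.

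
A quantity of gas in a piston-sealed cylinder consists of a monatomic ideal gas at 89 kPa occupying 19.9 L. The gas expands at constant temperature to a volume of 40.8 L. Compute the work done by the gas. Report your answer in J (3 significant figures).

Isothermal: W = nRT ln(V₂/V₁) = P₁V₁ ln(V₂/V₁).
P₁V₁ = (89 kPa)(19.9 L) = 1771 J.
W = 1771 × ln(40.8/19.9) = 1771 × 0.718
W_by_gas = 1272 J.

W ≈ 1270 J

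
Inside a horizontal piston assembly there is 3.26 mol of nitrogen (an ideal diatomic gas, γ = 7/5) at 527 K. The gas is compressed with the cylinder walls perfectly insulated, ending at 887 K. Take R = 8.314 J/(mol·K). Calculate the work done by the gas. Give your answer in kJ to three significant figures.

W ≈ -24.4 kJ

Adiabatic ⇒ Q = 0, so W_by = −ΔU = nCᵥ(T₁ − T₂).
Cᵥ = 5R/2 = 20.79 J/(mol·K).
W = (3.26)(20.79)(527 − 887) = -24393 J.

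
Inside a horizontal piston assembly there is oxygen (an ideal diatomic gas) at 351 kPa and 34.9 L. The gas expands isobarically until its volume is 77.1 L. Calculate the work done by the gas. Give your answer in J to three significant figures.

Isobaric: W = P ΔV.
W = (351 kPa)(77.1 − 34.9 L) = (351)(42.2) = 14812 J.

W ≈ 14800 J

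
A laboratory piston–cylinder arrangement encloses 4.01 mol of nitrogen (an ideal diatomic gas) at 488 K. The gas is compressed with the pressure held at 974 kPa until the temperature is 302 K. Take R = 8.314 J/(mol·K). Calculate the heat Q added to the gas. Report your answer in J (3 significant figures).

Q ≈ -21700 J

Isobaric: W = nRΔT = (4.01)(8.314)(-186) = -6201 J.
ΔU = nCᵥΔT with Cᵥ = 5R/2: ΔU = (4.01)(20.79)(-186) = -15503 J.
Q = ΔU + W = -15503 − 6201 = -21704 J.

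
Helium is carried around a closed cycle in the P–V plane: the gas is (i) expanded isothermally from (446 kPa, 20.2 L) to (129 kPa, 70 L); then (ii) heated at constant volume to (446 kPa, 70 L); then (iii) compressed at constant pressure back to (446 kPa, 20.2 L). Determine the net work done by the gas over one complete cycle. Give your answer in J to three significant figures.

W_net ≈ -11000 J

Leg (i): W = PᵢVᵢ ln(V_f/Vᵢ) = (9009) ln(70/20.2) = 11197 J.
Leg (ii): W = 0.
Leg (iii): W = PΔV = (446)(20.2 − 70) = -22211 J.
W_net = 11197 − 22211 = -11014 J.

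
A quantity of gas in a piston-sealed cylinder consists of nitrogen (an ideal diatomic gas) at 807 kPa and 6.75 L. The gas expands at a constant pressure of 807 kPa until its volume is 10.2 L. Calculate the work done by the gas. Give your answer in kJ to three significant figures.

W ≈ 2.78 kJ

Isobaric: W = P ΔV.
W = (807 kPa)(10.2 − 6.75 L) = (807)(3.45) = 2784 J.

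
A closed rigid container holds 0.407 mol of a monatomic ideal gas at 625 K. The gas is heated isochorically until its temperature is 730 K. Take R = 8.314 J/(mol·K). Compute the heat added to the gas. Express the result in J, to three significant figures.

Constant volume ⇒ W = 0, so Q = ΔU = nCᵥΔT with Cᵥ = 3R/2 = 12.47 J/(mol·K).
ΔU = (0.407)(12.47)(730 − 625) = 532.9 J.

Q ≈ 533 J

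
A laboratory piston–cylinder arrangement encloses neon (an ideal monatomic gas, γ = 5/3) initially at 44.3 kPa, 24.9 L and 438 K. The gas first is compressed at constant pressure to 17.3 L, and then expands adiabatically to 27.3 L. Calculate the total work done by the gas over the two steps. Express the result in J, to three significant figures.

W_total ≈ -35.2 J

Step 1 (isobaric): W = PΔV = (44.3 kPa)(17.3 − 24.9 L) = -336.7 J.
After step 1: P = 44.3 kPa, V = 17.3 L, T = 304.3 K.
Step 2 (adiabatic): W = (P₁V₁ − P₂V₂)/(γ−1) = (766.4 − 565.4)/0.667 = 301.5 J.
W_total = -336.7 + 301.5 = -35.23 J.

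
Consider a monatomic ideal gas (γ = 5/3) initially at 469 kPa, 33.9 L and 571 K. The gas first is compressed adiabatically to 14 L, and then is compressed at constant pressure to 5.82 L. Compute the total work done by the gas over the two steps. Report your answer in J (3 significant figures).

W_total ≈ -35900 J

Step 1 (adiabatic): W = (P₁V₁ − P₂V₂)/(γ−1) = (15899 − 28670)/0.667 = -19156 J.
After step 1: P = 2048 kPa, V = 14 L, T = 1030 K.
Step 2 (isobaric): W = PΔV = (2048 kPa)(5.82 − 14 L) = -16751 J.
W_total = -19156 − 16751 = -35907 J.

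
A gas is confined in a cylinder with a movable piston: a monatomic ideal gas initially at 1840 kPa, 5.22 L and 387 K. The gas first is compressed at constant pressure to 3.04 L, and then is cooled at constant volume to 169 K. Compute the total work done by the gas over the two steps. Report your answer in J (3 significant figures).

W_total ≈ -4010 J

Step 1 (isobaric): W = PΔV = (1840 kPa)(3.04 − 5.22 L) = -4011 J.
Step 2 (isochoric): W = 0 (constant volume).
W_total = -4011 + 0 = -4011 J.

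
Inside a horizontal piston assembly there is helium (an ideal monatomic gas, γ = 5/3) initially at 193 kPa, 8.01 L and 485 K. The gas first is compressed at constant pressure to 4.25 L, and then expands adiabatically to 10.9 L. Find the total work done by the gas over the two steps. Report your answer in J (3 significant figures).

W_total ≈ -152 J

Step 1 (isobaric): W = PΔV = (193 kPa)(4.25 − 8.01 L) = -725.7 J.
After step 1: P = 193 kPa, V = 4.25 L, T = 257.3 K.
Step 2 (adiabatic): W = (P₁V₁ − P₂V₂)/(γ−1) = (820.2 − 437.8)/0.667 = 573.7 J.
W_total = -725.7 + 573.7 = -152 J.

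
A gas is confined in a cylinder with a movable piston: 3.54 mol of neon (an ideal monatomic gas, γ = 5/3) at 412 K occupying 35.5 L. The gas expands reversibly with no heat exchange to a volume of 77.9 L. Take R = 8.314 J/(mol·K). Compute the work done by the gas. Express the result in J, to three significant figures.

Adiabatic: TV^(γ−1) = const with γ = 5/3.
T₂ = T₁ (V₁/V₂)^(γ−1) = 412 × (35.5/77.9)^0.667 = 412 × 0.5922 = 244 K.
W_by = nCᵥ(T₁ − T₂) = (3.54)(12.47)(412 − 244) = 7418 J.

W ≈ 7420 J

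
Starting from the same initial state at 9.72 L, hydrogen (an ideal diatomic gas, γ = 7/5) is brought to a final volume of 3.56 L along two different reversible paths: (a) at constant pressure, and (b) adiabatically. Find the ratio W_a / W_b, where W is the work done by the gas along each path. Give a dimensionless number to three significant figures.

Path (a) isobaric: W = P₁(V₂ − V₁) → W_a/(P₁V₁) = -0.6337.
Path (b) adiabatic: W = P₁V₁(1 − (V₁/V₂)^(γ−1))/(γ−1) → W_b/(P₁V₁) = -1.236.
W_a / W_b = -0.6337 / -1.236 = 0.5127.

W_a / W_b ≈ 0.513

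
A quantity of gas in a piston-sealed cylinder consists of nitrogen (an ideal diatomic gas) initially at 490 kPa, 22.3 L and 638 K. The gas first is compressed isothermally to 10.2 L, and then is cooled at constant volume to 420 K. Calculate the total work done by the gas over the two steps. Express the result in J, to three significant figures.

Step 1 (isothermal): W = P₁V₁ ln(V₂/V₁) = (10927) ln(10.2/22.3) = -8547 J.
Step 2 (isochoric): W = 0 (constant volume).
W_total = -8547 + 0 = -8547 J.

W_total ≈ -8550 J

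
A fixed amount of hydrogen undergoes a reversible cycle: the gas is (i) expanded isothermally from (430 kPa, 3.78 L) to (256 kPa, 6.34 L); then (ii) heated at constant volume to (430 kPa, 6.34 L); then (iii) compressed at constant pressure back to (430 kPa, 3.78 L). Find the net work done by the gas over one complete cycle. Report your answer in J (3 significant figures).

W_net ≈ -260 J

Leg (i): W = PᵢVᵢ ln(V_f/Vᵢ) = (1625) ln(6.34/3.78) = 840.6 J.
Leg (ii): W = 0.
Leg (iii): W = PΔV = (430)(3.78 − 6.34) = -1101 J.
W_net = 840.6 − 1101 = -260.2 J.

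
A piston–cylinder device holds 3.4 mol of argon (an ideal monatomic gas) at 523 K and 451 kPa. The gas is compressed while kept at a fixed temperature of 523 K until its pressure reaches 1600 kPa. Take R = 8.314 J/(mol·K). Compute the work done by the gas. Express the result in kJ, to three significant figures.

Isothermal process: W = nRT ln(V₂/V₁) = nRT ln(P₁/P₂).
W = (3.4)(8.314)(523) × ln(451/1600)
  = 14784 × ln(0.2819) = 14784 × -1.266
W_by_gas = -18721 J.

W ≈ -18.7 kJ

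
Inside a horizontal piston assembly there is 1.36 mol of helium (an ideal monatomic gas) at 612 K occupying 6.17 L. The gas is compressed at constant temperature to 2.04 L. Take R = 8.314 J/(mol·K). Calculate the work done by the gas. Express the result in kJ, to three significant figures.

W ≈ -7.66 kJ

Isothermal: W = nRT ln(V₂/V₁).
W = (1.36)(8.314)(612) × ln(2.04/6.17)
  = 6920 × -1.107
W_by_gas = -7659 J.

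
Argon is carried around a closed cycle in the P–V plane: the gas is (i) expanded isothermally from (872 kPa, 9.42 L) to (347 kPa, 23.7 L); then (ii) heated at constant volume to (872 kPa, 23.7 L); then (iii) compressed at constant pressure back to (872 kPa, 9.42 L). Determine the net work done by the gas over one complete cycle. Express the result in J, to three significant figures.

Leg (i): W = PᵢVᵢ ln(V_f/Vᵢ) = (8214) ln(23.7/9.42) = 7579 J.
Leg (ii): W = 0.
Leg (iii): W = PΔV = (872)(9.42 − 23.7) = -12452 J.
W_net = 7579 − 12452 = -4873 J.

W_net ≈ -4870 J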